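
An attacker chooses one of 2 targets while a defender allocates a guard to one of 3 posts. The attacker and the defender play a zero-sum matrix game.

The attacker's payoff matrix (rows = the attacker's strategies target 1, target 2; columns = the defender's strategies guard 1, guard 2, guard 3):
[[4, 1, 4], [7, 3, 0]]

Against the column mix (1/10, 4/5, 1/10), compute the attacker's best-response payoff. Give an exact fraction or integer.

31/10

target 1: (4)·(1/10) + (1)·(4/5) + (4)·(1/10) = 8/5.
target 2: (7)·(1/10) + (3)·(4/5) + (0)·(1/10) = 31/10.
The best pure response is target 2 with expected payoff 31/10.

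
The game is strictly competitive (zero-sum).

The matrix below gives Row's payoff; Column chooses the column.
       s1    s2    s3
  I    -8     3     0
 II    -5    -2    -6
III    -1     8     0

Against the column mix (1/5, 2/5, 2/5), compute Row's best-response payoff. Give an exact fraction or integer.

3

I: (-8)·(1/5) + (3)·(2/5) + (0)·(2/5) = -2/5.
II: (-5)·(1/5) + (-2)·(2/5) + (-6)·(2/5) = -21/5.
III: (-1)·(1/5) + (8)·(2/5) + (0)·(2/5) = 3.
The best pure response is III with expected payoff 3.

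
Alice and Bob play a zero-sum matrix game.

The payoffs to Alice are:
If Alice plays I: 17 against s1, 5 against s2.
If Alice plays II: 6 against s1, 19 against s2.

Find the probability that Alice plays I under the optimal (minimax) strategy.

Row minima are 5 and 6, so Alice's maximin is 6; column maxima are 17 and 19, so Bob's minimax is 17. These differ, so the equilibrium is in mixed strategies.
Let Alice play I with probability p. Bob is indifferent when 17p + 6(1−p) = 5p + 19(1−p), giving p = 13/25.

13/25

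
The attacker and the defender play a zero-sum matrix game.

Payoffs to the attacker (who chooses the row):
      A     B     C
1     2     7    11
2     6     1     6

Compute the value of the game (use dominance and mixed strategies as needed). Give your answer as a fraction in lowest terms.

Column C is strictly dominated by B for the defender (it gives the attacker more in every row).
The remaining 2×2 game on (1, 2) × (A, B) has no saddle point. Let the attacker play 1 with probability p; indifference gives 2p + 6(1−p) = 7p + (1−p), so p = 1/2.
Similarly the defender's optimal q on A is 3/5, and the value is 2·(3/5) + (7)·(2/5) = 4.

4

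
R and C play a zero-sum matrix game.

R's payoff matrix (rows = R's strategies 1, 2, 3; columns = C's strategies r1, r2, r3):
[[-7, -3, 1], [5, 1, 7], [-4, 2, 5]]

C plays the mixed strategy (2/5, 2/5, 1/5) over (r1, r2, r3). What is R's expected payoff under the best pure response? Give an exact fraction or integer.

19/5

1: (-7)·(2/5) + (-3)·(2/5) + (1)·(1/5) = -19/5.
2: (5)·(2/5) + (1)·(2/5) + (7)·(1/5) = 19/5.
3: (-4)·(2/5) + (2)·(2/5) + (5)·(1/5) = 1/5.
The best pure response is 2 with expected payoff 19/5.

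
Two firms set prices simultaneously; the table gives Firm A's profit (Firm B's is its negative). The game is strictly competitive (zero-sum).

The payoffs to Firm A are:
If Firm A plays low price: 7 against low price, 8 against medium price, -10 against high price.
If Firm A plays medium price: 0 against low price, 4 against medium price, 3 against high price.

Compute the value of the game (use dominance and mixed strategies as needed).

21/20

Column medium price is strictly dominated by low price for Firm B (it gives Firm A more in every row).
The remaining 2×2 game on (low price, medium price) × (low price, high price) has no saddle point. Let Firm A play low price with probability p; indifference gives 7p = −10p + 3(1−p), so p = 3/20.
Similarly Firm B's optimal q on low price is 13/20, and the value is 7·(13/20) + (-10)·(7/20) = 21/20.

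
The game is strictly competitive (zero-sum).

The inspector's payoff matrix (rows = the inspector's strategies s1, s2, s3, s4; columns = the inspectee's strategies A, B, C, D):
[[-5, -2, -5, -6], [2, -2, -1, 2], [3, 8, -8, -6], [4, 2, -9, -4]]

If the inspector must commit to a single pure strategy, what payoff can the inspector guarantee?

The worst-case payoff for each row is s1: -6, s2: -2, s3: -8, s4: -9.
The best of these is -2.

-2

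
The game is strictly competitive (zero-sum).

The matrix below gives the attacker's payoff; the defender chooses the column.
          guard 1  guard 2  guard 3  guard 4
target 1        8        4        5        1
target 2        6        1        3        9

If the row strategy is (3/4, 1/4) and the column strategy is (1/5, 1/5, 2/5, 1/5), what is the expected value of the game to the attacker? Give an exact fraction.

Against (1/5, 1/5, 2/5, 1/5), each row's expected payoff is target 1: 23/5; target 2: 22/5.
Taking the (3/4, 1/4)-weighted average: (3/4)·(23/5) + (1/4)·(22/5) = 91/20.

91/20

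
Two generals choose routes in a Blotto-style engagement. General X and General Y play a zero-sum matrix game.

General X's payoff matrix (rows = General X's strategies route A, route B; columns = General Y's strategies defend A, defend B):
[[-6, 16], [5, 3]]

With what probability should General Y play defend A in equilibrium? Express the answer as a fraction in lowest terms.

13/24

Row minima are -6 and 3, so General X's maximin is 3; column maxima are 5 and 16, so General Y's minimax is 5. These differ, so the equilibrium is in mixed strategies.
Let General Y play defend A with probability q. General X is indifferent when −6q + 16(1−q) = 5q + 3(1−q), giving q = 13/24.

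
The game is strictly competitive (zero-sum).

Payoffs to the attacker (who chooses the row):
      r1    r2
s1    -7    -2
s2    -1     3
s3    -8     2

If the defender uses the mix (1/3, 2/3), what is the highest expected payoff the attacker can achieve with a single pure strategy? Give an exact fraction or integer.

s1: (-7)·(1/3) + (-2)·(2/3) = -11/3.
s2: (-1)·(1/3) + (3)·(2/3) = 5/3.
s3: (-8)·(1/3) + (2)·(2/3) = -4/3.
The best pure response is s2 with expected payoff 5/3.

5/3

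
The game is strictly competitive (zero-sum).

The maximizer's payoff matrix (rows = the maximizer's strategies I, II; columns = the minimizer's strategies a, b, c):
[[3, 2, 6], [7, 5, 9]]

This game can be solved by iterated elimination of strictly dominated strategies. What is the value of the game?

Column a is strictly dominated by b for the minimizer (2<3, 5<7); eliminate a.
Column c is strictly dominated by b for the minimizer (2<6, 5<9); eliminate c.
Row I is strictly dominated by row II (5>2); eliminate I.
Only (II, b) remains, with payoff 5.

5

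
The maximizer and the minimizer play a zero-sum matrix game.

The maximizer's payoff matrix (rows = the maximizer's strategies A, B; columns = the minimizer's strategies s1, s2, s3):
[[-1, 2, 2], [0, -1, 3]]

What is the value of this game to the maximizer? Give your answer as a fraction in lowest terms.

-1/4

Column s3 is strictly dominated by s1 for the minimizer (it gives the maximizer more in every row).
The remaining 2×2 game on (A, B) × (s1, s2) has no saddle point. Let the maximizer play A with probability p; indifference gives −p = 2p − (1−p), so p = 1/4.
Similarly the minimizer's optimal q on s1 is 3/4, and the value is -1·(3/4) + (2)·(1/4) = -1/4.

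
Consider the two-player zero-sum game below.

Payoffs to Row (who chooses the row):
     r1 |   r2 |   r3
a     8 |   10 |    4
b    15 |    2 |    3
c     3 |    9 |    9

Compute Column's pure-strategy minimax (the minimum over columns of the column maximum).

The worst case (largest entry) in each column is r1: 15, r2: 10, r3: 9.
The best (smallest) of these is 9.

9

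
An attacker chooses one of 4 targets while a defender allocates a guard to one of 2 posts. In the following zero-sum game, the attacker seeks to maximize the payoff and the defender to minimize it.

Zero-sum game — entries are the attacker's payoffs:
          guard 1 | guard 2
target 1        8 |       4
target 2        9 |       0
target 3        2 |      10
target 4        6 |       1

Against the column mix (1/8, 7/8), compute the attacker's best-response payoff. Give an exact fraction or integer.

9

target 1: (8)·(1/8) + (4)·(7/8) = 9/2.
target 2: (9)·(1/8) + (0)·(7/8) = 9/8.
target 3: (2)·(1/8) + (10)·(7/8) = 9.
target 4: (6)·(1/8) + (1)·(7/8) = 13/8.
The best pure response is target 3 with expected payoff 9.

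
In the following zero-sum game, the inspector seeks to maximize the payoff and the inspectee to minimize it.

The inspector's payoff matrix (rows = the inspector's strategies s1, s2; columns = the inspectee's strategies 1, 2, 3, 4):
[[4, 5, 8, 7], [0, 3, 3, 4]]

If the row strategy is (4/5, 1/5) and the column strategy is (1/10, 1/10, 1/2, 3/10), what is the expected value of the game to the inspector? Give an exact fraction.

31/5

Against (1/10, 1/10, 1/2, 3/10), each row's expected payoff is s1: 7; s2: 3.
Taking the (4/5, 1/5)-weighted average: (4/5)·(7) + (1/5)·(3) = 31/5.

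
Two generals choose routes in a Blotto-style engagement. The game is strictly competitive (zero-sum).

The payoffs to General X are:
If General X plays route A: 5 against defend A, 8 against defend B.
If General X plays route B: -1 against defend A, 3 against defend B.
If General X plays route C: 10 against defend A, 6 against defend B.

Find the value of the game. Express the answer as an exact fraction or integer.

Row route B is strictly dominated by row route A, so General X never plays it.
The remaining 2×2 game on (route A, route C) × (defend A, defend B) has no saddle point. Let General X play route A with probability p; indifference gives 5p + 10(1−p) = 8p + 6(1−p), so p = 4/7.
Similarly General Y's optimal q on defend A is 2/7, and the value is 5·(2/7) + (8)·(5/7) = 50/7.

50/7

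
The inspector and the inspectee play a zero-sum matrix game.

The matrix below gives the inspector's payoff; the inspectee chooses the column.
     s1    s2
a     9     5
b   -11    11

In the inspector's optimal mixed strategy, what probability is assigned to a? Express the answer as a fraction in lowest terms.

11/13

Row minima are 5 and -11, so the inspector's maximin is 5; column maxima are 9 and 11, so the inspectee's minimax is 9. These differ, so the equilibrium is in mixed strategies.
Let the inspector play a with probability p. The inspectee is indifferent when 9p − 11(1−p) = 5p + 11(1−p), giving p = 11/13.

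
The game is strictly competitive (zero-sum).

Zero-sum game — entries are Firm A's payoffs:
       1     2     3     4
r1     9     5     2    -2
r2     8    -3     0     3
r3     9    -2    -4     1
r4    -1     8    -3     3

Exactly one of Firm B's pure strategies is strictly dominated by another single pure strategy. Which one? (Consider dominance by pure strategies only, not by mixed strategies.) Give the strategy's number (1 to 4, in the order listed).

1

Firm B prefers columns that give Firm A less. Compare 1 with 3: 2 < 9, 0 < 8, -4 < 9, -3 < -1.
So 3 strictly dominates 1 for Firm B; 1 is strictly dominated.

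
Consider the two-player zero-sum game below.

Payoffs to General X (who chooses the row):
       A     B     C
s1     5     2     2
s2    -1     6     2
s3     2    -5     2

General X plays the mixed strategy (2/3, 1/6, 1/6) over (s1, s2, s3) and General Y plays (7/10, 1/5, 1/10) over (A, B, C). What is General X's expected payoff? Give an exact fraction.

Against (7/10, 1/5, 1/10), each row's expected payoff is s1: 41/10; s2: 7/10; s3: 3/5.
Taking the (2/3, 1/6, 1/6)-weighted average: (2/3)·(41/10) + (1/6)·(7/10) + (1/6)·(3/5) = 59/20.

59/20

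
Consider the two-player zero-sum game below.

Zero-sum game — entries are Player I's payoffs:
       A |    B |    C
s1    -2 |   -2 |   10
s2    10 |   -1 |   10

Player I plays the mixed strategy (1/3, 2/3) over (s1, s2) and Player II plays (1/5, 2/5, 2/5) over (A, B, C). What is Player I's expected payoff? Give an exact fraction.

Against (1/5, 2/5, 2/5), each row's expected payoff is s1: 14/5; s2: 28/5.
Taking the (1/3, 2/3)-weighted average: (1/3)·(14/5) + (2/3)·(28/5) = 14/3.

14/3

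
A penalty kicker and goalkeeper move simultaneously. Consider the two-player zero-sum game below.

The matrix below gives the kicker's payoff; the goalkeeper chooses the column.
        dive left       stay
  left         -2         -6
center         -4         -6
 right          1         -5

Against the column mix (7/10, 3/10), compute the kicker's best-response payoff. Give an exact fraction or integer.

-4/5

left: (-2)·(7/10) + (-6)·(3/10) = -16/5.
center: (-4)·(7/10) + (-6)·(3/10) = -23/5.
right: (1)·(7/10) + (-5)·(3/10) = -4/5.
The best pure response is right with expected payoff -4/5.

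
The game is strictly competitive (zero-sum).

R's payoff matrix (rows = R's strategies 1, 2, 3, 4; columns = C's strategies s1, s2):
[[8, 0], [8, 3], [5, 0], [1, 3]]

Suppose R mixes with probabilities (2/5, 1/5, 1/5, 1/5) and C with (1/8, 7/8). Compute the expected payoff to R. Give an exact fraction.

9/5

Against (1/8, 7/8), each row's expected payoff is 1: 1; 2: 29/8; 3: 5/8; 4: 11/4.
Taking the (2/5, 1/5, 1/5, 1/5)-weighted average: (2/5)·(1) + (1/5)·(29/8) + (1/5)·(5/8) + (1/5)·(11/4) = 9/5.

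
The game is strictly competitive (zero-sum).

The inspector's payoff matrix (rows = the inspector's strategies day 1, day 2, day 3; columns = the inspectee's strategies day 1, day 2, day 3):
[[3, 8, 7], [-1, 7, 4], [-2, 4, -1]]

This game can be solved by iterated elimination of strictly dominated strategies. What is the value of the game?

Row day 2 is strictly dominated by row day 1 (3>-1, 8>7, 7>4); eliminate day 2.
Row day 3 is strictly dominated by row day 1 (3>-2, 8>4, 7>-1); eliminate day 3.
Column day 2 is strictly dominated by day 1 for the inspectee (3<8); eliminate day 2.
Column day 3 is strictly dominated by day 1 for the inspectee (3<7); eliminate day 3.
Only (day 1, day 1) remains, with payoff 3.

3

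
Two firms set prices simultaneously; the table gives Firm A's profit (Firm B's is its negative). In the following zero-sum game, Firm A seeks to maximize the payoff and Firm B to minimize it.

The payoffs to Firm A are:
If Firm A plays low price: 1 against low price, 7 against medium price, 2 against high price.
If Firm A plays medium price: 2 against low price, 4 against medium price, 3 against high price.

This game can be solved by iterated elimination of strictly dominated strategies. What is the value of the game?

2

Column medium price is strictly dominated by low price for Firm B (1<7, 2<4); eliminate medium price.
Row low price is strictly dominated by row medium price (2>1, 3>2); eliminate low price.
Column high price is strictly dominated by low price for Firm B (2<3); eliminate high price.
Only (medium price, low price) remains, with payoff 2.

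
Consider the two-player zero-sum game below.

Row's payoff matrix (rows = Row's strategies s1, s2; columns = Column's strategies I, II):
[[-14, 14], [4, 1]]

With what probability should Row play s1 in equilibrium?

3/31

Row minima are -14 and 1, so Row's maximin is 1; column maxima are 4 and 14, so Column's minimax is 4. These differ, so the equilibrium is in mixed strategies.
Let Row play s1 with probability p. Column is indifferent when −14p + 4(1−p) = 14p + (1−p), giving p = 3/31.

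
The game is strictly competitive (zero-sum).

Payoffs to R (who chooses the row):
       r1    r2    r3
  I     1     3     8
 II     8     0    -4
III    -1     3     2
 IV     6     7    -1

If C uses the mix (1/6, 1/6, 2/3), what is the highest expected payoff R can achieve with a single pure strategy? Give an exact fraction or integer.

I: (1)·(1/6) + (3)·(1/6) + (8)·(2/3) = 6.
II: (8)·(1/6) + (0)·(1/6) + (-4)·(2/3) = -4/3.
III: (-1)·(1/6) + (3)·(1/6) + (2)·(2/3) = 5/3.
IV: (6)·(1/6) + (7)·(1/6) + (-1)·(2/3) = 3/2.
The best pure response is I with expected payoff 6.

6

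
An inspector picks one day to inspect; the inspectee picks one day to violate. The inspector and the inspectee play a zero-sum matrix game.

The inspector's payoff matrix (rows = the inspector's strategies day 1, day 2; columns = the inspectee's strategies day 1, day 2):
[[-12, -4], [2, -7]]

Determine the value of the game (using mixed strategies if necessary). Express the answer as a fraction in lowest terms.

-92/17

Row minima are -12 and -7, so the inspector's maximin is -7; column maxima are 2 and -4, so the inspectee's minimax is -4. These differ, so the equilibrium is in mixed strategies.
Let the inspector play day 1 with probability p. The inspectee is indifferent when −12p + 2(1−p) = −4p − 7(1−p), giving p = 9/17.
Let the inspectee play day 1 with probability q. The inspector is indifferent when −12q − 4(1−q) = 2q − 7(1−q), giving q = 3/17.
The value is -12·(3/17) + (-4)·(14/17) = -92/17.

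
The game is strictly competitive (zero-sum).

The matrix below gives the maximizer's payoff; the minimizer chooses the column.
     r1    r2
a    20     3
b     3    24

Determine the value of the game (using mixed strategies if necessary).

471/38

Row minima are 3 and 3, so the maximizer's maximin is 3; column maxima are 20 and 24, so the minimizer's minimax is 20. These differ, so the equilibrium is in mixed strategies.
Let the maximizer play a with probability p. The minimizer is indifferent when 20p + 3(1−p) = 3p + 24(1−p), giving p = 21/38.
Let the minimizer play r1 with probability q. The maximizer is indifferent when 20q + 3(1−q) = 3q + 24(1−q), giving q = 21/38.
The value is 20·(21/38) + (3)·(17/38) = 471/38.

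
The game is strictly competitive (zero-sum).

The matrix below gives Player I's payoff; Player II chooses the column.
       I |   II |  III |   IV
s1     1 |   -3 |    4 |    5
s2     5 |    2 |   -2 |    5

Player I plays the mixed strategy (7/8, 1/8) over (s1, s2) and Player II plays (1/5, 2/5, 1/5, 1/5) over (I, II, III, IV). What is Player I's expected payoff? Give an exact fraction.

1

Against (1/5, 2/5, 1/5, 1/5), each row's expected payoff is s1: 4/5; s2: 12/5.
Taking the (7/8, 1/8)-weighted average: (7/8)·(4/5) + (1/8)·(12/5) = 1.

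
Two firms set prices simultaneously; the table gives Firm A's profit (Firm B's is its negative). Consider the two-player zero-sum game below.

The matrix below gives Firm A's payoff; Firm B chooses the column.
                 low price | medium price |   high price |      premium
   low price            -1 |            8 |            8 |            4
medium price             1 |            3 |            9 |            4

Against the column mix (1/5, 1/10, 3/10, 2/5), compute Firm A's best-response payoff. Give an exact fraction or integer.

low price: (-1)·(1/5) + (8)·(1/10) + (8)·(3/10) + (4)·(2/5) = 23/5.
medium price: (1)·(1/5) + (3)·(1/10) + (9)·(3/10) + (4)·(2/5) = 24/5.
The best pure response is medium price with expected payoff 24/5.

24/5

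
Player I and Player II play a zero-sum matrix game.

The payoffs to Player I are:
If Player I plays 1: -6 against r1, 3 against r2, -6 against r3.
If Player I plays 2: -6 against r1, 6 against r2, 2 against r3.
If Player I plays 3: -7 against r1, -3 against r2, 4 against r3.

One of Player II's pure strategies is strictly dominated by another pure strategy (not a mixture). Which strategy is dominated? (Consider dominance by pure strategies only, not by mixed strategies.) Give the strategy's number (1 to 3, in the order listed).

Player II prefers columns that give Player I less. Compare r2 with r1: -6 < 3, -6 < 6, -7 < -3.
So r1 strictly dominates r2 for Player II; r2 is strictly dominated.

2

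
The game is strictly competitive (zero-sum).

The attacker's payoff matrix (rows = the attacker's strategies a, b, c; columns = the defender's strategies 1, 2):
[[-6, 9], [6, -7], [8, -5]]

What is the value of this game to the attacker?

3/2

Row b is strictly dominated by row c, so the attacker never plays it.
The remaining 2×2 game on (a, c) × (1, 2) has no saddle point. Let the attacker play a with probability p; indifference gives −6p + 8(1−p) = 9p − 5(1−p), so p = 13/28.
Similarly the defender's optimal q on 1 is 1/2, and the value is -6·(1/2) + (9)·(1/2) = 3/2.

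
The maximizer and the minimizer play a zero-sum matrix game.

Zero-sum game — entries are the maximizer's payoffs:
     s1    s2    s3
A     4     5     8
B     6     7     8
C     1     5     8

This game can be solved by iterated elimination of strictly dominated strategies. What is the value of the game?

6

Column s3 is strictly dominated by s1 for the minimizer (4<8, 6<8, 1<8); eliminate s3.
Row A is strictly dominated by row B (6>4, 7>5); eliminate A.
Row C is strictly dominated by row B (6>1, 7>5); eliminate C.
Column s2 is strictly dominated by s1 for the minimizer (6<7); eliminate s2.
Only (B, s1) remains, with payoff 6.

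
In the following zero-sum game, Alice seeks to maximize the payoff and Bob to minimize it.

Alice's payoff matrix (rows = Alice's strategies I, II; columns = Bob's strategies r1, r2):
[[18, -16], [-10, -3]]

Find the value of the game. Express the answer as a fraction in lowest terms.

-214/41

Row minima are -16 and -10, so Alice's maximin is -10; column maxima are 18 and -3, so Bob's minimax is -3. These differ, so the equilibrium is in mixed strategies.
Let Alice play I with probability p. Bob is indifferent when 18p − 10(1−p) = −16p − 3(1−p), giving p = 7/41.
Let Bob play r1 with probability q. Alice is indifferent when 18q − 16(1−q) = −10q − 3(1−q), giving q = 13/41.
The value is 18·(13/41) + (-16)·(28/41) = -214/41.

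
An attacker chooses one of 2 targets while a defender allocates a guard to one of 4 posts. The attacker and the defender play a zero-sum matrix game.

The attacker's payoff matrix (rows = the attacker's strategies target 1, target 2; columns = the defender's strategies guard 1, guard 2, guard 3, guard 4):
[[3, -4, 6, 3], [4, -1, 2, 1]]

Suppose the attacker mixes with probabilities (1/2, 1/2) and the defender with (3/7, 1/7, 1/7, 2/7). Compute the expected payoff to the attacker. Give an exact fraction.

16/7

Against (3/7, 1/7, 1/7, 2/7), each row's expected payoff is target 1: 17/7; target 2: 15/7.
Taking the (1/2, 1/2)-weighted average: (1/2)·(17/7) + (1/2)·(15/7) = 16/7.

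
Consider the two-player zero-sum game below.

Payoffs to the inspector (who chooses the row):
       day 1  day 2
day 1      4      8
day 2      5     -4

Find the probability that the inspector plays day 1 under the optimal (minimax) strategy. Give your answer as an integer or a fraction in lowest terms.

Row minima are 4 and -4, so the inspector's maximin is 4; column maxima are 5 and 8, so the inspectee's minimax is 5. These differ, so the equilibrium is in mixed strategies.
Let the inspector play day 1 with probability p. The inspectee is indifferent when 4p + 5(1−p) = 8p − 4(1−p), giving p = 9/13.

9/13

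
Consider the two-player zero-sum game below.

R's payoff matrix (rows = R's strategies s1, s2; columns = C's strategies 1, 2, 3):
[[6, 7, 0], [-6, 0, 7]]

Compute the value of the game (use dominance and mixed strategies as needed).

42/19

Column 2 is strictly dominated by 1 for C (it gives R more in every row).
The remaining 2×2 game on (s1, s2) × (1, 3) has no saddle point. Let R play s1 with probability p; indifference gives 6p − 6(1−p) = 7(1−p), so p = 13/19.
Similarly C's optimal q on 1 is 7/19, and the value is 6·(7/19) + (0)·(12/19) = 42/19.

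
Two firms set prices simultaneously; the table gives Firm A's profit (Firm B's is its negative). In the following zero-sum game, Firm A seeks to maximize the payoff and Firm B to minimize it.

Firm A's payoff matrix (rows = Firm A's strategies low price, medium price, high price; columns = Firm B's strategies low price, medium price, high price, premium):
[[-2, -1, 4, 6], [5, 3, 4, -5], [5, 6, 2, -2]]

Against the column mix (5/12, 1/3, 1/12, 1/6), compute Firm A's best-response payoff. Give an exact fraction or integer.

47/12

low price: (-2)·(5/12) + (-1)·(1/3) + (4)·(1/12) + (6)·(1/6) = 1/6.
medium price: (5)·(5/12) + (3)·(1/3) + (4)·(1/12) + (-5)·(1/6) = 31/12.
high price: (5)·(5/12) + (6)·(1/3) + (2)·(1/12) + (-2)·(1/6) = 47/12.
The best pure response is high price with expected payoff 47/12.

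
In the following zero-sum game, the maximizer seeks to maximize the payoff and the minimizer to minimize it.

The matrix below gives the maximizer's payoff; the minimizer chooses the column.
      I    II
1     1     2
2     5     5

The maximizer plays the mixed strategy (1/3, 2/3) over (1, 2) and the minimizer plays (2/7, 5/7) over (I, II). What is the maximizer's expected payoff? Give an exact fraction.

82/21

Against (2/7, 5/7), each row's expected payoff is 1: 12/7; 2: 5.
Taking the (1/3, 2/3)-weighted average: (1/3)·(12/7) + (2/3)·(5) = 82/21.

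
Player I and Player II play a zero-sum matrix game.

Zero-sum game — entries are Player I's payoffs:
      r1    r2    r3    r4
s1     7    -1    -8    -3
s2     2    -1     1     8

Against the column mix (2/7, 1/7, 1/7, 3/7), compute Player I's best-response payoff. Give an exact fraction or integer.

s1: (7)·(2/7) + (-1)·(1/7) + (-8)·(1/7) + (-3)·(3/7) = -4/7.
s2: (2)·(2/7) + (-1)·(1/7) + (1)·(1/7) + (8)·(3/7) = 4.
The best pure response is s2 with expected payoff 4.

4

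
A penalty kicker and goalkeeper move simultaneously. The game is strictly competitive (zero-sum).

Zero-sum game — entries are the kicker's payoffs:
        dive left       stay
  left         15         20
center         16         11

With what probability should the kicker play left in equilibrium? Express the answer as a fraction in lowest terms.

Row minima are 15 and 11, so the kicker's maximin is 15; column maxima are 16 and 20, so the goalkeeper's minimax is 16. These differ, so the equilibrium is in mixed strategies.
Let the kicker play left with probability p. The goalkeeper is indifferent when 15p + 16(1−p) = 20p + 11(1−p), giving p = 1/2.

1/2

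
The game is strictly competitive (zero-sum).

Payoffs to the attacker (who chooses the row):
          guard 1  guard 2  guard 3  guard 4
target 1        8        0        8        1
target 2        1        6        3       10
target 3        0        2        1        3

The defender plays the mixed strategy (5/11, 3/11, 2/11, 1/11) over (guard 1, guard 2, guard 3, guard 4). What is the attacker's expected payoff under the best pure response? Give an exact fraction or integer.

57/11

target 1: (8)·(5/11) + (0)·(3/11) + (8)·(2/11) + (1)·(1/11) = 57/11.
target 2: (1)·(5/11) + (6)·(3/11) + (3)·(2/11) + (10)·(1/11) = 39/11.
target 3: (0)·(5/11) + (2)·(3/11) + (1)·(2/11) + (3)·(1/11) = 1.
The best pure response is target 1 with expected payoff 57/11.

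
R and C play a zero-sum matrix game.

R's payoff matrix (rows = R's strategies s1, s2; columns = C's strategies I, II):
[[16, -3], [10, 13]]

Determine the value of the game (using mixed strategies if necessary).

Row minima are -3 and 10, so R's maximin is 10; column maxima are 16 and 13, so C's minimax is 13. These differ, so the equilibrium is in mixed strategies.
Let R play s1 with probability p. C is indifferent when 16p + 10(1−p) = −3p + 13(1−p), giving p = 3/22.
Let C play I with probability q. R is indifferent when 16q − 3(1−q) = 10q + 13(1−q), giving q = 8/11.
The value is 16·(8/11) + (-3)·(3/11) = 119/11.

119/11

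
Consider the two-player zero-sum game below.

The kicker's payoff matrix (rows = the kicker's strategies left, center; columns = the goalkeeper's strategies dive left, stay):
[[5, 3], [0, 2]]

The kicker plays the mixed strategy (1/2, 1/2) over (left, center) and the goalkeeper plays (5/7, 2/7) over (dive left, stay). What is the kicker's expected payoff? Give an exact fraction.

5/2

Against (5/7, 2/7), each row's expected payoff is left: 31/7; center: 4/7.
Taking the (1/2, 1/2)-weighted average: (1/2)·(31/7) + (1/2)·(4/7) = 5/2.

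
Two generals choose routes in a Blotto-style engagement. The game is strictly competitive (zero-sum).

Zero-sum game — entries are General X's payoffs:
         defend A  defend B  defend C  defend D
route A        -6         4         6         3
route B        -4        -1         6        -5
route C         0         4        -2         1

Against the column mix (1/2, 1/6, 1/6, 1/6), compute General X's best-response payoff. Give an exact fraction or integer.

route A: (-6)·(1/2) + (4)·(1/6) + (6)·(1/6) + (3)·(1/6) = -5/6.
route B: (-4)·(1/2) + (-1)·(1/6) + (6)·(1/6) + (-5)·(1/6) = -2.
route C: (0)·(1/2) + (4)·(1/6) + (-2)·(1/6) + (1)·(1/6) = 1/2.
The best pure response is route C with expected payoff 1/2.

1/2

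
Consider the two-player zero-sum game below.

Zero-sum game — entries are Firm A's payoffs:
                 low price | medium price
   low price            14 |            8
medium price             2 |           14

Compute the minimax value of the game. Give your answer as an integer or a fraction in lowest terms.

Row minima are 8 and 2, so Firm A's maximin is 8; column maxima are 14 and 14, so Firm B's minimax is 14. These differ, so the equilibrium is in mixed strategies.
Let Firm A play low price with probability p. Firm B is indifferent when 14p + 2(1−p) = 8p + 14(1−p), giving p = 2/3.
Let Firm B play low price with probability q. Firm A is indifferent when 14q + 8(1−q) = 2q + 14(1−q), giving q = 1/3.
The value is 14·(1/3) + (8)·(2/3) = 10.

10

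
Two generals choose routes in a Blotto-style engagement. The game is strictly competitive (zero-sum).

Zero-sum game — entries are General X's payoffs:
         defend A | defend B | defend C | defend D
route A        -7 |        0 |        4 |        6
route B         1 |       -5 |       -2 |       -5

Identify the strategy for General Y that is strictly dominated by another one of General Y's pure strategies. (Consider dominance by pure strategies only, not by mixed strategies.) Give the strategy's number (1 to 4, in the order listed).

3

General Y prefers columns that give General X less. Compare defend C with defend B: 0 < 4, -5 < -2.
So defend B strictly dominates defend C for General Y; defend C is strictly dominated.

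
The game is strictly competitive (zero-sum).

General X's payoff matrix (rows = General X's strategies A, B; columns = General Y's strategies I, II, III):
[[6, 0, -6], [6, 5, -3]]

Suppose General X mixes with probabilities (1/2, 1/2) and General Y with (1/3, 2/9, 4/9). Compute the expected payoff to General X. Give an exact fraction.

5/9

Against (1/3, 2/9, 4/9), each row's expected payoff is A: -2/3; B: 16/9.
Taking the (1/2, 1/2)-weighted average: (1/2)·(-2/3) + (1/2)·(16/9) = 5/9.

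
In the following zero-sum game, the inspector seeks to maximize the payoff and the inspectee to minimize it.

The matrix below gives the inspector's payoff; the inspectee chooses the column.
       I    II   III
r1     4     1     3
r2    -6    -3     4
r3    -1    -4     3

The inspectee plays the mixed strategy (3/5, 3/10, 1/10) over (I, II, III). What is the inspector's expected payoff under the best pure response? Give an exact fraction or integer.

r1: (4)·(3/5) + (1)·(3/10) + (3)·(1/10) = 3.
r2: (-6)·(3/5) + (-3)·(3/10) + (4)·(1/10) = -41/10.
r3: (-1)·(3/5) + (-4)·(3/10) + (3)·(1/10) = -3/2.
The best pure response is r1 with expected payoff 3.

3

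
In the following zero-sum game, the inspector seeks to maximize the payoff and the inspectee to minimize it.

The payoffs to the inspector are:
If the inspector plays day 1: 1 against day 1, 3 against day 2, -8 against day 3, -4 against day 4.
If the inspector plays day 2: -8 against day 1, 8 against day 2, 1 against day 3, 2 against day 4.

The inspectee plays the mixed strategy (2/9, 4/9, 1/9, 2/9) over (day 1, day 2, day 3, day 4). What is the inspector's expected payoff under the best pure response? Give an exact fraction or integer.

day 1: (1)·(2/9) + (3)·(4/9) + (-8)·(1/9) + (-4)·(2/9) = -2/9.
day 2: (-8)·(2/9) + (8)·(4/9) + (1)·(1/9) + (2)·(2/9) = 7/3.
The best pure response is day 2 with expected payoff 7/3.

7/3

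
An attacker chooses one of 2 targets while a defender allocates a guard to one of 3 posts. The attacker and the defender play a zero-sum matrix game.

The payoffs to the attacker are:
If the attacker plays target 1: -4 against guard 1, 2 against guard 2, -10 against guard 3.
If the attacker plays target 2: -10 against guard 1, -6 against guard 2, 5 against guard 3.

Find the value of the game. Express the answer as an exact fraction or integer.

-40/7

Column guard 2 is strictly dominated by guard 1 for the defender (it gives the attacker more in every row).
The remaining 2×2 game on (target 1, target 2) × (guard 1, guard 3) has no saddle point. Let the attacker play target 1 with probability p; indifference gives −4p − 10(1−p) = −10p + 5(1−p), so p = 5/7.
Similarly the defender's optimal q on guard 1 is 5/7, and the value is -4·(5/7) + (-10)·(2/7) = -40/7.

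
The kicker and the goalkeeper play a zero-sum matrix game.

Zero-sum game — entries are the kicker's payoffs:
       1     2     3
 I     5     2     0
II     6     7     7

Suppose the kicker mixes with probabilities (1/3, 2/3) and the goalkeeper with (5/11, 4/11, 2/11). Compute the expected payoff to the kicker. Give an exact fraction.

Against (5/11, 4/11, 2/11), each row's expected payoff is I: 3; II: 72/11.
Taking the (1/3, 2/3)-weighted average: (1/3)·(3) + (2/3)·(72/11) = 59/11.

59/11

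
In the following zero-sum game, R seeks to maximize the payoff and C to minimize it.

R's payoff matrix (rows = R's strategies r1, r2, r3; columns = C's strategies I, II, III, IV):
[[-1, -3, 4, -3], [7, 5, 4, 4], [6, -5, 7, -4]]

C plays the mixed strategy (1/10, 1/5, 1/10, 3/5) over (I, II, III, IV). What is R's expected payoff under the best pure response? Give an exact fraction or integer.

9/2

r1: (-1)·(1/10) + (-3)·(1/5) + (4)·(1/10) + (-3)·(3/5) = -21/10.
r2: (7)·(1/10) + (5)·(1/5) + (4)·(1/10) + (4)·(3/5) = 9/2.
r3: (6)·(1/10) + (-5)·(1/5) + (7)·(1/10) + (-4)·(3/5) = -21/10.
The best pure response is r2 with expected payoff 9/2.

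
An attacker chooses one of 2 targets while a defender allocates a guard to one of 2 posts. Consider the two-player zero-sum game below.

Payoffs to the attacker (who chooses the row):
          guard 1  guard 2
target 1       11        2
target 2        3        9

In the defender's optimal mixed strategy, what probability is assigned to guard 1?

Row minima are 2 and 3, so the attacker's maximin is 3; column maxima are 11 and 9, so the defender's minimax is 9. These differ, so the equilibrium is in mixed strategies.
Let the defender play guard 1 with probability q. The attacker is indifferent when 11q + 2(1−q) = 3q + 9(1−q), giving q = 7/15.

7/15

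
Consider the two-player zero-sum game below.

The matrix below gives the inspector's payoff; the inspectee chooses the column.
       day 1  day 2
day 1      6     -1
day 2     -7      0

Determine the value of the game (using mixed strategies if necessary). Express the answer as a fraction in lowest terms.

-1/2

Row minima are -1 and -7, so the inspector's maximin is -1; column maxima are 6 and 0, so the inspectee's minimax is 0. These differ, so the equilibrium is in mixed strategies.
Let the inspector play day 1 with probability p. The inspectee is indifferent when 6p − 7(1−p) = −p, giving p = 1/2.
Let the inspectee play day 1 with probability q. The inspector is indifferent when 6q − (1−q) = −7q, giving q = 1/14.
The value is 6·(1/14) + (-1)·(13/14) = -1/2.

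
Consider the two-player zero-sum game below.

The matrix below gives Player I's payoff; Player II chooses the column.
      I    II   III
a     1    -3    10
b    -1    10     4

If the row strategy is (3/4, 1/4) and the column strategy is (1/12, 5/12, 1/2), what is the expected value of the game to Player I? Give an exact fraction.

Against (1/12, 5/12, 1/2), each row's expected payoff is a: 23/6; b: 73/12.
Taking the (3/4, 1/4)-weighted average: (3/4)·(23/6) + (1/4)·(73/12) = 211/48.

211/48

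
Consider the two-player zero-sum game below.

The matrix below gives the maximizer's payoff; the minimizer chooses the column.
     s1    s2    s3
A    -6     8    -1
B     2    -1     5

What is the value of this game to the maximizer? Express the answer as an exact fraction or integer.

Column s3 is strictly dominated by s1 for the minimizer (it gives the maximizer more in every row).
The remaining 2×2 game on (A, B) × (s1, s2) has no saddle point. Let the maximizer play A with probability p; indifference gives −6p + 2(1−p) = 8p − (1−p), so p = 3/17.
Similarly the minimizer's optimal q on s1 is 9/17, and the value is -6·(9/17) + (8)·(8/17) = 10/17.

10/17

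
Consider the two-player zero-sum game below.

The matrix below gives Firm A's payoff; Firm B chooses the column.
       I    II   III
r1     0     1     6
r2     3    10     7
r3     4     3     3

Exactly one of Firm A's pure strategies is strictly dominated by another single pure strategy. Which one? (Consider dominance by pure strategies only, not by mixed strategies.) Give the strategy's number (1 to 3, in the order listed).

Compare r1 with r2: 3 > 0, 10 > 1, 7 > 6.
So r2 strictly dominates r1 for Firm A; r1 is strictly dominated.

1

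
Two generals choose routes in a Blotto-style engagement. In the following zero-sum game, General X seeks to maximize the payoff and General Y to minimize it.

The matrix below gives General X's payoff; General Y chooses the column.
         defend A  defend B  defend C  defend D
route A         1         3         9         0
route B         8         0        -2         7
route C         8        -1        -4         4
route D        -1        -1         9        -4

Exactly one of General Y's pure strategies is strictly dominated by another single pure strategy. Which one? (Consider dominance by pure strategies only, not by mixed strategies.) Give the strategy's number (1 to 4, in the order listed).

General Y prefers columns that give General X less. Compare defend A with defend D: 0 < 1, 7 < 8, 4 < 8, -4 < -1.
So defend D strictly dominates defend A for General Y; defend A is strictly dominated.

1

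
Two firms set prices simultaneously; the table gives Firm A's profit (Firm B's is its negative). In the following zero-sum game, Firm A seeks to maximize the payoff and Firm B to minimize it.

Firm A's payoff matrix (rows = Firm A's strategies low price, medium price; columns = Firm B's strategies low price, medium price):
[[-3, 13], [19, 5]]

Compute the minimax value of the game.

Row minima are -3 and 5, so Firm A's maximin is 5; column maxima are 19 and 13, so Firm B's minimax is 13. These differ, so the equilibrium is in mixed strategies.
Let Firm A play low price with probability p. Firm B is indifferent when −3p + 19(1−p) = 13p + 5(1−p), giving p = 7/15.
Let Firm B play low price with probability q. Firm A is indifferent when −3q + 13(1−q) = 19q + 5(1−q), giving q = 4/15.
The value is -3·(4/15) + (13)·(11/15) = 131/15.

131/15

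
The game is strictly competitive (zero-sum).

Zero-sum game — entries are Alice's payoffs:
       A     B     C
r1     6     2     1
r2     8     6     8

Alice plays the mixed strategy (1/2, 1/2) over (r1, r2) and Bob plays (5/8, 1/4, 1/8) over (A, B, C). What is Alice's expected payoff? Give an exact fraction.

Against (5/8, 1/4, 1/8), each row's expected payoff is r1: 35/8; r2: 15/2.
Taking the (1/2, 1/2)-weighted average: (1/2)·(35/8) + (1/2)·(15/2) = 95/16.

95/16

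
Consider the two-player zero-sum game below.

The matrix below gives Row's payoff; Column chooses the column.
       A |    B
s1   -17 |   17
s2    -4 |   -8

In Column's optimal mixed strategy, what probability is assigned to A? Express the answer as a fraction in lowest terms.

25/38

Row minima are -17 and -8, so Row's maximin is -8; column maxima are -4 and 17, so Column's minimax is -4. These differ, so the equilibrium is in mixed strategies.
Let Column play A with probability q. Row is indifferent when −17q + 17(1−q) = −4q − 8(1−q), giving q = 25/38.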